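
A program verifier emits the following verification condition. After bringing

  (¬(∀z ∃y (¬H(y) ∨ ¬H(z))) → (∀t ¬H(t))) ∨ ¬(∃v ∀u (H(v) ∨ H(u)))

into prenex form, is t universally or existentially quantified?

universal

Rewrite implications/biconditionals: A → B as ¬A ∨ B.
  ¬¬(∀z ∃y (¬H(y) ∨ ¬H(z))) ∨ (∀t ¬H(t)) ∨ ¬(∃v ∀u (H(v) ∨ H(u)))
Push ¬ through the quantifiers and connectives to reach negation normal form:
  (∀z ∃y (¬H(y) ∨ ¬H(z))) ∨ (∀t ¬H(t)) ∨ (∀v ∃u (¬H(v) ∧ ¬H(u)))
All bound variables are already distinct, so no renaming is needed.
Finally move all quantifiers to the prefix:
  ∀z ∃y ∀t ∀v ∃u (¬H(y) ∨ ¬H(z) ∨ ¬H(t) ∨ ¬H(v) ∧ ¬H(u))
The quantifier ∀t sits under an even number of negations (counting the antecedent side of each →), so it remains universal.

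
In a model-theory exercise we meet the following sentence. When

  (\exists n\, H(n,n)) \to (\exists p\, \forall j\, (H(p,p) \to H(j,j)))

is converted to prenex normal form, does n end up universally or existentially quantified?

universal

Eliminate → and ↔ using ¬ and ∨.
  \neg (\exists n\, H(n,n)) \lor (\exists p\, \forall j\, (\neg H(p,p) \lor H(j,j)))
Drive negations inward (¬∀x A ≡ ∃x ¬A, ¬∃x A ≡ ∀x ¬A, De Morgan for ∧/∨):
  (\forall n\, \neg H(n,n)) \lor (\exists p\, \forall j\, (\neg H(p,p) \lor H(j,j)))
All bound variables are already distinct, so no renaming is needed.
Finally move all quantifiers to the prefix:
  \forall n\, \exists p\, \forall j\, (\neg H(n,n) \lor \neg H(p,p) \lor H(j,j))
The quantifier \exists n sits under an odd number of negations (counting the antecedent side of each →), so it flips to \forall n.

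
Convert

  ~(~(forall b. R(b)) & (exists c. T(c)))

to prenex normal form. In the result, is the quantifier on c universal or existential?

universal

Move each ¬ inward, flipping quantifiers it crosses:
  (forall b. R(b)) | (forall c. ~T(c))
All bound variables are already distinct, so no renaming is needed.
Finally move all quantifiers to the prefix:
  forall b. forall c. (R(b) | ~T(c))
The quantifier exists c sits under an odd number of negations, so it flips to forall c.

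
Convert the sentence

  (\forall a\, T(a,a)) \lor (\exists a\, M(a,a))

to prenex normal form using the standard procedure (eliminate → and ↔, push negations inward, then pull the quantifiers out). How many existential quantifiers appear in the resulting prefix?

Standardize variables apart so no two quantifiers bind the same name: a↦u1.
  (\forall a\, T(a,a)) \lor (\exists u1\, M(u1,u1))
Pull the quantifiers to the front (each side's bound variable is not free in the other side):
  \forall a\, \exists u1\, (T(a,a) \lor M(u1,u1))
The prefix is \forall a \exists u1: 1 universal, 1 existential.

1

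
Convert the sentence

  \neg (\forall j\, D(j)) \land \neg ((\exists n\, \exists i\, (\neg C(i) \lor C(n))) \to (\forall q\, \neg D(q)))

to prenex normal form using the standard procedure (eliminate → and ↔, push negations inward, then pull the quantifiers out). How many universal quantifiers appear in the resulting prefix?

0

Eliminate → and ↔ using ¬ and ∨.
  \neg (\forall j\, D(j)) \land \neg (\neg (\exists n\, \exists i\, (\neg C(i) \lor C(n))) \lor (\forall q\, \neg D(q)))
Move each ¬ inward, flipping quantifiers it crosses:
  (\exists j\, \neg D(j)) \land (\exists n\, \exists i\, (\neg C(i) \lor C(n))) \land (\exists q\, D(q))
Finally move all quantifiers to the prefix:
  \exists j\, \exists n\, \exists i\, \exists q\, (\neg D(j) \land (\neg C(i) \lor C(n)) \land D(q))
The prefix is \exists j \exists n \exists i \exists q: 0 universal, 4 existential.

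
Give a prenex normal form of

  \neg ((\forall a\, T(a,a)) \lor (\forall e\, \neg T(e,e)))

Push ¬ through the quantifiers and connectives to reach negation normal form:
  (\exists a\, \neg T(a,a)) \land (\exists e\, T(e,e))
Extract every quantifier outward, since the variables are now distinct and don't occur free across branches:
  \exists a\, \exists e\, (\neg T(a,a) \land T(e,e))

\exists a\, \exists e\, (\neg T(a,a) \land T(e,e))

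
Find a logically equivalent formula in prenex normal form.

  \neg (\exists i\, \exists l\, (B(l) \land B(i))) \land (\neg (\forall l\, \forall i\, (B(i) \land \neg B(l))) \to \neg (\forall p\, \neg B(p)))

\forall i\, \forall l\, \forall z\, \forall c\, \exists p\, ((\neg B(l) \lor \neg B(i)) \land (B(c) \land \neg B(z) \lor B(p)))

First replace A → B with ¬A ∨ B.
  \neg (\exists i\, \exists l\, (B(l) \land B(i))) \land (\neg \neg (\forall l\, \forall i\, (B(i) \land \neg B(l))) \lor \neg (\forall p\, \neg B(p)))
Drive negations inward (¬∀x A ≡ ∃x ¬A, ¬∃x A ≡ ∀x ¬A, De Morgan for ∧/∨):
  (\forall i\, \forall l\, (\neg B(l) \lor \neg B(i))) \land ((\forall l\, \forall i\, (B(i) \land \neg B(l))) \lor (\exists p\, B(p)))
Standardize variables apart so no two quantifiers bind the same name: l↦z, i↦c.
  (\forall i\, \forall l\, (\neg B(l) \lor \neg B(i))) \land ((\forall z\, \forall c\, (B(c) \land \neg B(z))) \lor (\exists p\, B(p)))
Pull the quantifiers to the front (each side's bound variable is not free in the other side):
  \forall i\, \forall l\, \forall z\, \forall c\, \exists p\, ((\neg B(l) \lor \neg B(i)) \land (B(c) \land \neg B(z) \lor B(p)))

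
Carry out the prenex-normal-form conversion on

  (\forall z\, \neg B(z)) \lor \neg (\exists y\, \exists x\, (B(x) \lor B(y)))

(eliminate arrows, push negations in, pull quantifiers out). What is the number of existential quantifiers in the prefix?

Move each ¬ inward, flipping quantifiers it crosses:
  (\forall z\, \neg B(z)) \lor (\forall y\, \forall x\, (\neg B(x) \land \neg B(y)))
Extract every quantifier outward, since the variables are now distinct and don't occur free across branches:
  \forall z\, \forall y\, \forall x\, (\neg B(z) \lor \neg B(x) \land \neg B(y))
The prefix is \forall z \forall y \forall x: 3 universal, 0 existential.

0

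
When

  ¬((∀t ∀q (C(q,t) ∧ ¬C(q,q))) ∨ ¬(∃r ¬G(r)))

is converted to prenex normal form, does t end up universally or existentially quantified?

Push ¬ through the quantifiers and connectives to reach negation normal form:
  (∃t ∃q (¬C(q,t) ∨ C(q,q))) ∧ (∃r ¬G(r))
All bound variables are already distinct, so no renaming is needed.
Finally move all quantifiers to the prefix:
  ∃t ∃q ∃r ((¬C(q,t) ∨ C(q,q)) ∧ ¬G(r))
The quantifier ∀t sits under an odd number of negations, so it flips to ∃t.

existential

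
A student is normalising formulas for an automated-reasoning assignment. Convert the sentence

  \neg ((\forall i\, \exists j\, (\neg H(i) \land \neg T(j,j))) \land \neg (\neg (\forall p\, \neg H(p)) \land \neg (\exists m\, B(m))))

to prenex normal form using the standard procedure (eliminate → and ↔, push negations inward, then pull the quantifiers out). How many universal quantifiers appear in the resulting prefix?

2

Move each ¬ inward, flipping quantifiers it crosses:
  (\exists i\, \forall j\, (H(i) \lor T(j,j))) \lor (\exists p\, H(p)) \land (\forall m\, \neg B(m))
Pull the quantifiers to the front (each side's bound variable is not free in the other side):
  \exists i\, \forall j\, \exists p\, \forall m\, (H(i) \lor T(j,j) \lor H(p) \land \neg B(m))
The prefix is \exists i \forall j \exists p \forall m: 2 universal, 2 existential.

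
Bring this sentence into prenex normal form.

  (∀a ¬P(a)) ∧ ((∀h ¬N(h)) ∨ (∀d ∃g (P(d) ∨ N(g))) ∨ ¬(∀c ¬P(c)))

Move each ¬ inward, flipping quantifiers it crosses:
  (∀a ¬P(a)) ∧ ((∀h ¬N(h)) ∨ (∀d ∃g (P(d) ∨ N(g))) ∨ (∃c P(c)))
Extract every quantifier outward, since the variables are now distinct and don't occur free across branches:
  ∀a ∀h ∀d ∃g ∃c (¬P(a) ∧ (¬N(h) ∨ P(d) ∨ N(g) ∨ P(c)))

∀a ∀h ∀d ∃g ∃c (¬P(a) ∧ (¬N(h) ∨ P(d) ∨ N(g) ∨ P(c)))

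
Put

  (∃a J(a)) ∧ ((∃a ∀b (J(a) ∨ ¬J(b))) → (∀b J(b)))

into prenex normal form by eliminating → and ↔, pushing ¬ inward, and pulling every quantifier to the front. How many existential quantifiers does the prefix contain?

First replace A → B with ¬A ∨ B.
  (∃a J(a)) ∧ (¬(∃a ∀b (J(a) ∨ ¬J(b))) ∨ (∀b J(b)))
Move each ¬ inward, flipping quantifiers it crosses:
  (∃a J(a)) ∧ ((∀a ∃b (¬J(a) ∧ J(b))) ∨ (∀b J(b)))
Rename bound variables to avoid capture: a↦w1, b↦v.
  (∃a J(a)) ∧ ((∀w1 ∃b (¬J(w1) ∧ J(b))) ∨ (∀v J(v)))
Finally move all quantifiers to the prefix:
  ∃a ∀w1 ∃b ∀v (J(a) ∧ (¬J(w1) ∧ J(b) ∨ J(v)))
The prefix is ∃a ∀w1 ∃b ∀v: 2 universal, 2 existential.

2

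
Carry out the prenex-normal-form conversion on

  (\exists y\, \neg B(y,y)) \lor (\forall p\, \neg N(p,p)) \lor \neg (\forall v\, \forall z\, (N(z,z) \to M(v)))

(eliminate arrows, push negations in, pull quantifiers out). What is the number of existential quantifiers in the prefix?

3

Rewrite implications/biconditionals: A → B as ¬A ∨ B.
  (\exists y\, \neg B(y,y)) \lor (\forall p\, \neg N(p,p)) \lor \neg (\forall v\, \forall z\, (\neg N(z,z) \lor M(v)))
Push ¬ through the quantifiers and connectives to reach negation normal form:
  (\exists y\, \neg B(y,y)) \lor (\forall p\, \neg N(p,p)) \lor (\exists v\, \exists z\, (N(z,z) \land \neg M(v)))
Pull the quantifiers to the front (each side's bound variable is not free in the other side):
  \exists y\, \forall p\, \exists v\, \exists z\, (\neg B(y,y) \lor \neg N(p,p) \lor N(z,z) \land \neg M(v))
The prefix is \exists y \forall p \exists v \exists z: 1 universal, 3 existential.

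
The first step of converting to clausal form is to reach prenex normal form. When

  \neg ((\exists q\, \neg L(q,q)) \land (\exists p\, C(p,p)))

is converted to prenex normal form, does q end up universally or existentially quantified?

Move each ¬ inward, flipping quantifiers it crosses:
  (\forall q\, L(q,q)) \lor (\forall p\, \neg C(p,p))
All bound variables are already distinct, so no renaming is needed.
Finally move all quantifiers to the prefix:
  \forall q\, \forall p\, (L(q,q) \lor \neg C(p,p))
The quantifier \exists q sits under an odd number of negations, so it flips to \forall q.

universal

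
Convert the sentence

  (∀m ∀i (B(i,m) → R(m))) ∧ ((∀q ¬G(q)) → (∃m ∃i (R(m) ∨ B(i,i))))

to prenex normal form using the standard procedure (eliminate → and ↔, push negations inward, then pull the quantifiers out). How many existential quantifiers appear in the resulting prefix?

3

First replace A → B with ¬A ∨ B.
  (∀m ∀i (¬B(i,m) ∨ R(m))) ∧ (¬(∀q ¬G(q)) ∨ (∃m ∃i (R(m) ∨ B(i,i))))
Move each ¬ inward, flipping quantifiers it crosses:
  (∀m ∀i (¬B(i,m) ∨ R(m))) ∧ ((∃q G(q)) ∨ (∃m ∃i (R(m) ∨ B(i,i))))
Standardize variables apart so no two quantifiers bind the same name: m↦v, i↦z.
  (∀m ∀i (¬B(i,m) ∨ R(m))) ∧ ((∃q G(q)) ∨ (∃v ∃z (R(v) ∨ B(z,z))))
Finally move all quantifiers to the prefix:
  ∀m ∀i ∃q ∃v ∃z ((¬B(i,m) ∨ R(m)) ∧ (G(q) ∨ R(v) ∨ B(z,z)))
The prefix is ∀m ∀i ∃q ∃v ∃z: 2 universal, 3 existential.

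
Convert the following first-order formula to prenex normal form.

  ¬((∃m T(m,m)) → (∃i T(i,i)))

First replace A → B with ¬A ∨ B.
  ¬(¬(∃m T(m,m)) ∨ (∃i T(i,i)))
Drive negations inward (¬∀x A ≡ ∃x ¬A, ¬∃x A ≡ ∀x ¬A, De Morgan for ∧/∨):
  (∃m T(m,m)) ∧ (∀i ¬T(i,i))
All bound variables are already distinct, so no renaming is needed.
Pull the quantifiers to the front (each side's bound variable is not free in the other side):
  ∃m ∀i (T(m,m) ∧ ¬T(i,i))

∃m ∀i (T(m,m) ∧ ¬T(i,i))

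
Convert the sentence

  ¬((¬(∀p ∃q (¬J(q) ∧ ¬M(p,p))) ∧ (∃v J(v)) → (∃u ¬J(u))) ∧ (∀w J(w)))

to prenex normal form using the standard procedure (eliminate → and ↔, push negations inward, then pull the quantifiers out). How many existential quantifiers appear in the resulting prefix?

First replace A → B with ¬A ∨ B.
  ¬((¬(¬(∀p ∃q (¬J(q) ∧ ¬M(p,p))) ∧ (∃v J(v))) ∨ (∃u ¬J(u))) ∧ (∀w J(w)))
Drive negations inward (¬∀x A ≡ ∃x ¬A, ¬∃x A ≡ ∀x ¬A, De Morgan for ∧/∨):
  (∃p ∀q (J(q) ∨ M(p,p))) ∧ (∃v J(v)) ∧ (∀u J(u)) ∨ (∃w ¬J(w))
Pull the quantifiers to the front (each side's bound variable is not free in the other side):
  ∃p ∀q ∃v ∀u ∃w ((J(q) ∨ M(p,p)) ∧ J(v) ∧ J(u) ∨ ¬J(w))
The prefix is ∃p ∀q ∃v ∀u ∃w: 2 universal, 3 existential.

3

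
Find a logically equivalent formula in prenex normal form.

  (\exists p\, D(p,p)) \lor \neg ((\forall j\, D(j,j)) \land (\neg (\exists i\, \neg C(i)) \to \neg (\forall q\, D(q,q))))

Eliminate → and ↔ using ¬ and ∨.
  (\exists p\, D(p,p)) \lor \neg ((\forall j\, D(j,j)) \land (\neg \neg (\exists i\, \neg C(i)) \lor \neg (\forall q\, D(q,q))))
Push ¬ through the quantifiers and connectives to reach negation normal form:
  (\exists p\, D(p,p)) \lor (\exists j\, \neg D(j,j)) \lor (\forall i\, C(i)) \land (\forall q\, D(q,q))
Finally move all quantifiers to the prefix:
  \exists p\, \exists j\, \forall i\, \forall q\, (D(p,p) \lor \neg D(j,j) \lor C(i) \land D(q,q))

\exists p\, \exists j\, \forall i\, \forall q\, (D(p,p) \lor \neg D(j,j) \lor C(i) \land D(q,q))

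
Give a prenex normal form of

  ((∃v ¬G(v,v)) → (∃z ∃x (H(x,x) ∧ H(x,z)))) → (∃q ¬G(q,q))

First replace A → B with ¬A ∨ B.
  ¬(¬(∃v ¬G(v,v)) ∨ (∃z ∃x (H(x,x) ∧ H(x,z)))) ∨ (∃q ¬G(q,q))
Drive negations inward (¬∀x A ≡ ∃x ¬A, ¬∃x A ≡ ∀x ¬A, De Morgan for ∧/∨):
  (∃v ¬G(v,v)) ∧ (∀z ∀x (¬H(x,x) ∨ ¬H(x,z))) ∨ (∃q ¬G(q,q))
All bound variables are already distinct, so no renaming is needed.
Extract every quantifier outward, since the variables are now distinct and don't occur free across branches:
  ∃v ∀z ∀x ∃q (¬G(v,v) ∧ (¬H(x,x) ∨ ¬H(x,z)) ∨ ¬G(q,q))

∃v ∀z ∀x ∃q (¬G(v,v) ∧ (¬H(x,x) ∨ ¬H(x,z)) ∨ ¬G(q,q))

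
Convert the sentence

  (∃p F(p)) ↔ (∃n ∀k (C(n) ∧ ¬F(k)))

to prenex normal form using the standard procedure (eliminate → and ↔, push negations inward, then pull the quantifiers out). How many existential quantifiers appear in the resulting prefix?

First replace A → B with ¬A ∨ B; A ↔ B as (¬A ∨ B) ∧ (¬B ∨ A).
  (¬(∃p F(p)) ∨ (∃n ∀k (C(n) ∧ ¬F(k)))) ∧ (¬(∃n ∀k (C(n) ∧ ¬F(k))) ∨ (∃p F(p)))
Push ¬ through the quantifiers and connectives to reach negation normal form:
  ((∀p ¬F(p)) ∨ (∃n ∀k (C(n) ∧ ¬F(k)))) ∧ ((∀n ∃k (¬C(n) ∨ F(k))) ∨ (∃p F(p)))
Rename bound variables to avoid capture: n↦u1, k↦s, p↦v.
  ((∀p ¬F(p)) ∨ (∃n ∀k (C(n) ∧ ¬F(k)))) ∧ ((∀u1 ∃s (¬C(u1) ∨ F(s))) ∨ (∃v F(v)))
Finally move all quantifiers to the prefix:
  ∀p ∃n ∀k ∀u1 ∃s ∃v ((¬F(p) ∨ C(n) ∧ ¬F(k)) ∧ (¬C(u1) ∨ F(s) ∨ F(v)))
The prefix is ∀p ∃n ∀k ∀u1 ∃s ∃v: 3 universal, 3 existential.

3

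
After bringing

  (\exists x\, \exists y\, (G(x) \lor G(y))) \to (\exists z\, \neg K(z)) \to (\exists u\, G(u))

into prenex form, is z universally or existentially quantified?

universal

First replace A → B with ¬A ∨ B.
  \neg (\exists x\, \exists y\, (G(x) \lor G(y))) \lor \neg (\exists z\, \neg K(z)) \lor (\exists u\, G(u))
Move each ¬ inward, flipping quantifiers it crosses:
  (\forall x\, \forall y\, (\neg G(x) \land \neg G(y))) \lor (\forall z\, K(z)) \lor (\exists u\, G(u))
All bound variables are already distinct, so no renaming is needed.
Extract every quantifier outward, since the variables are now distinct and don't occur free across branches:
  \forall x\, \forall y\, \forall z\, \exists u\, (\neg G(x) \land \neg G(y) \lor K(z) \lor G(u))
The quantifier \exists z sits under an odd number of negations (counting the antecedent side of each →), so it flips to \forall z.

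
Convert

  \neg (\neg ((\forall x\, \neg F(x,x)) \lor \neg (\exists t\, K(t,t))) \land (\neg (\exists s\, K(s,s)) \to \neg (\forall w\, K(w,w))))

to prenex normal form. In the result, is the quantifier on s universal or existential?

universal

Rewrite implications/biconditionals: A → B as ¬A ∨ B.
  \neg (\neg ((\forall x\, \neg F(x,x)) \lor \neg (\exists t\, K(t,t))) \land (\neg \neg (\exists s\, K(s,s)) \lor \neg (\forall w\, K(w,w))))
Move each ¬ inward, flipping quantifiers it crosses:
  (\forall x\, \neg F(x,x)) \lor (\forall t\, \neg K(t,t)) \lor (\forall s\, \neg K(s,s)) \land (\forall w\, K(w,w))
Extract every quantifier outward, since the variables are now distinct and don't occur free across branches:
  \forall x\, \forall t\, \forall s\, \forall w\, (\neg F(x,x) \lor \neg K(t,t) \lor \neg K(s,s) \land K(w,w))
The quantifier \exists s sits under an odd number of negations (counting the antecedent side of each →), so it flips to \forall s.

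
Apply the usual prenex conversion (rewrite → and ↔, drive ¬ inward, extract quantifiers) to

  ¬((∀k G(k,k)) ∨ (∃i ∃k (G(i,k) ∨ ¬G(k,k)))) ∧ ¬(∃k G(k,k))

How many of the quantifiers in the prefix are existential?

1

Move each ¬ inward, flipping quantifiers it crosses:
  (∃k ¬G(k,k)) ∧ (∀i ∀k (¬G(i,k) ∧ G(k,k))) ∧ (∀k ¬G(k,k))
Standardize variables apart so no two quantifiers bind the same name: k↦z, k↦s.
  (∃k ¬G(k,k)) ∧ (∀i ∀z (¬G(i,z) ∧ G(z,z))) ∧ (∀s ¬G(s,s))
Pull the quantifiers to the front (each side's bound variable is not free in the other side):
  ∃k ∀i ∀z ∀s (¬G(k,k) ∧ ¬G(i,z) ∧ G(z,z) ∧ ¬G(s,s))
The prefix is ∃k ∀i ∀z ∀s: 3 universal, 1 existential.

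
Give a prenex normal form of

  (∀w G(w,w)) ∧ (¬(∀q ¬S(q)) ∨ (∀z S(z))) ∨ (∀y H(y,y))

∀w ∃q ∀z ∀y (G(w,w) ∧ (S(q) ∨ S(z)) ∨ H(y,y))

Drive negations inward (¬∀x A ≡ ∃x ¬A, ¬∃x A ≡ ∀x ¬A, De Morgan for ∧/∨):
  (∀w G(w,w)) ∧ ((∃q S(q)) ∨ (∀z S(z))) ∨ (∀y H(y,y))
All bound variables are already distinct, so no renaming is needed.
Finally move all quantifiers to the prefix:
  ∀w ∃q ∀z ∀y (G(w,w) ∧ (S(q) ∨ S(z)) ∨ H(y,y))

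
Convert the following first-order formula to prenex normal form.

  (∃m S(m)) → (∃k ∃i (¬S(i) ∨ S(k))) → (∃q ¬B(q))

Eliminate → and ↔ using ¬ and ∨.
  ¬(∃m S(m)) ∨ ¬(∃k ∃i (¬S(i) ∨ S(k))) ∨ (∃q ¬B(q))
Move each ¬ inward, flipping quantifiers it crosses:
  (∀m ¬S(m)) ∨ (∀k ∀i (S(i) ∧ ¬S(k))) ∨ (∃q ¬B(q))
All bound variables are already distinct, so no renaming is needed.
Finally move all quantifiers to the prefix:
  ∀m ∀k ∀i ∃q (¬S(m) ∨ S(i) ∧ ¬S(k) ∨ ¬B(q))

∀m ∀k ∀i ∃q (¬S(m) ∨ S(i) ∧ ¬S(k) ∨ ¬B(q))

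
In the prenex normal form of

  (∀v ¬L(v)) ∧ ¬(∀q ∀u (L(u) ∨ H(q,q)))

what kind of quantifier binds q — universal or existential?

Drive negations inward (¬∀x A ≡ ∃x ¬A, ¬∃x A ≡ ∀x ¬A, De Morgan for ∧/∨):
  (∀v ¬L(v)) ∧ (∃q ∃u (¬L(u) ∧ ¬H(q,q)))
Pull the quantifiers to the front (each side's bound variable is not free in the other side):
  ∀v ∃q ∃u (¬L(v) ∧ ¬L(u) ∧ ¬H(q,q))
The quantifier ∀q sits under an odd number of negations, so it flips to ∃q.

existential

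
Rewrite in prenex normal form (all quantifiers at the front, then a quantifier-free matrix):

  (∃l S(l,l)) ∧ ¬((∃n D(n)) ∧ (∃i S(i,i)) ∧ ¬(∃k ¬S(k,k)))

∃l ∀n ∀i ∃k (S(l,l) ∧ (¬D(n) ∨ ¬S(i,i) ∨ ¬S(k,k)))

Move each ¬ inward, flipping quantifiers it crosses:
  (∃l S(l,l)) ∧ ((∀n ¬D(n)) ∨ (∀i ¬S(i,i)) ∨ (∃k ¬S(k,k)))
Finally move all quantifiers to the prefix:
  ∃l ∀n ∀i ∃k (S(l,l) ∧ (¬D(n) ∨ ¬S(i,i) ∨ ¬S(k,k)))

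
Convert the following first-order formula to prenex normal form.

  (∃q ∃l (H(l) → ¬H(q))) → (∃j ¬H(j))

Rewrite implications/biconditionals: A → B as ¬A ∨ B.
  ¬(∃q ∃l (¬H(l) ∨ ¬H(q))) ∨ (∃j ¬H(j))
Drive negations inward (¬∀x A ≡ ∃x ¬A, ¬∃x A ≡ ∀x ¬A, De Morgan for ∧/∨):
  (∀q ∀l (H(l) ∧ H(q))) ∨ (∃j ¬H(j))
All bound variables are already distinct, so no renaming is needed.
Extract every quantifier outward, since the variables are now distinct and don't occur free across branches:
  ∀q ∀l ∃j (H(l) ∧ H(q) ∨ ¬H(j))

∀q ∀l ∃j (H(l) ∧ H(q) ∨ ¬H(j))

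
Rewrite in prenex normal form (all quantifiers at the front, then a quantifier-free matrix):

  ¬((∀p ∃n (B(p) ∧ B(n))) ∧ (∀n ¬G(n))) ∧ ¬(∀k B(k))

Drive negations inward (¬∀x A ≡ ∃x ¬A, ¬∃x A ≡ ∀x ¬A, De Morgan for ∧/∨):
  ((∃p ∀n (¬B(p) ∨ ¬B(n))) ∨ (∃n G(n))) ∧ (∃k ¬B(k))
Give each quantifier a distinct variable: n↦c.
  ((∃p ∀n (¬B(p) ∨ ¬B(n))) ∨ (∃c G(c))) ∧ (∃k ¬B(k))
Pull the quantifiers to the front (each side's bound variable is not free in the other side):
  ∃p ∀n ∃c ∃k ((¬B(p) ∨ ¬B(n) ∨ G(c)) ∧ ¬B(k))

∃p ∀n ∃c ∃k ((¬B(p) ∨ ¬B(n) ∨ G(c)) ∧ ¬B(k))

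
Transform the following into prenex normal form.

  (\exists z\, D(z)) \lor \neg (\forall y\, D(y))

Push ¬ through the quantifiers and connectives to reach negation normal form:
  (\exists z\, D(z)) \lor (\exists y\, \neg D(y))
All bound variables are already distinct, so no renaming is needed.
Finally move all quantifiers to the prefix:
  \exists z\, \exists y\, (D(z) \lor \neg D(y))

\exists z\, \exists y\, (D(z) \lor \neg D(y))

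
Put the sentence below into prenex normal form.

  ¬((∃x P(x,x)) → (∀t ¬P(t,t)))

First replace A → B with ¬A ∨ B.
  ¬(¬(∃x P(x,x)) ∨ (∀t ¬P(t,t)))
Drive negations inward (¬∀x A ≡ ∃x ¬A, ¬∃x A ≡ ∀x ¬A, De Morgan for ∧/∨):
  (∃x P(x,x)) ∧ (∃t P(t,t))
All bound variables are already distinct, so no renaming is needed.
Finally move all quantifiers to the prefix:
  ∃x ∃t (P(x,x) ∧ P(t,t))

∃x ∃t (P(x,x) ∧ P(t,t))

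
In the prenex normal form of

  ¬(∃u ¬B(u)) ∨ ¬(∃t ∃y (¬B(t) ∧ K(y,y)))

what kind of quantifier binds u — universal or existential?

universal

Move each ¬ inward, flipping quantifiers it crosses:
  (∀u B(u)) ∨ (∀t ∀y (B(t) ∨ ¬K(y,y)))
All bound variables are already distinct, so no renaming is needed.
Pull the quantifiers to the front (each side's bound variable is not free in the other side):
  ∀u ∀t ∀y (B(u) ∨ B(t) ∨ ¬K(y,y))
The quantifier ∃u sits under an odd number of negations, so it flips to ∀u.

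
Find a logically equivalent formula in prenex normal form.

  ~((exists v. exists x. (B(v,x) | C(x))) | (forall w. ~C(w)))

forall v. forall x. exists w. (~B(v,x) & ~C(x) & C(w))

Move each ¬ inward, flipping quantifiers it crosses:
  (forall v. forall x. (~B(v,x) & ~C(x))) & (exists w. C(w))
All bound variables are already distinct, so no renaming is needed.
Finally move all quantifiers to the prefix:
  forall v. forall x. exists w. (~B(v,x) & ~C(x) & C(w))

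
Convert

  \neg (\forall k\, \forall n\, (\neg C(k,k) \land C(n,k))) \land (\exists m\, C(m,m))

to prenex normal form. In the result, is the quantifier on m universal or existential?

existential

Drive negations inward (¬∀x A ≡ ∃x ¬A, ¬∃x A ≡ ∀x ¬A, De Morgan for ∧/∨):
  (\exists k\, \exists n\, (C(k,k) \lor \neg C(n,k))) \land (\exists m\, C(m,m))
All bound variables are already distinct, so no renaming is needed.
Finally move all quantifiers to the prefix:
  \exists k\, \exists n\, \exists m\, ((C(k,k) \lor \neg C(n,k)) \land C(m,m))
The quantifier \exists m sits under an even number of negations, so it remains existential.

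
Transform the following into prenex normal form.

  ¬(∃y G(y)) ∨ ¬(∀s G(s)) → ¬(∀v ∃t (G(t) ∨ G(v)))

Eliminate → and ↔ using ¬ and ∨.
  ¬(¬(∃y G(y)) ∨ ¬(∀s G(s))) ∨ ¬(∀v ∃t (G(t) ∨ G(v)))
Push ¬ through the quantifiers and connectives to reach negation normal form:
  (∃y G(y)) ∧ (∀s G(s)) ∨ (∃v ∀t (¬G(t) ∧ ¬G(v)))
All bound variables are already distinct, so no renaming is needed.
Pull the quantifiers to the front (each side's bound variable is not free in the other side):
  ∃y ∀s ∃v ∀t (G(y) ∧ G(s) ∨ ¬G(t) ∧ ¬G(v))

∃y ∀s ∃v ∀t (G(y) ∧ G(s) ∨ ¬G(t) ∧ ¬G(v))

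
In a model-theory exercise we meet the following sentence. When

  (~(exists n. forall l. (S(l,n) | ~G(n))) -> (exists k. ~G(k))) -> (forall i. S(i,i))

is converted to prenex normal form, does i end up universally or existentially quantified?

universal

Eliminate → and ↔ using ¬ and ∨.
  ~(~~(exists n. forall l. (S(l,n) | ~G(n))) | (exists k. ~G(k))) | (forall i. S(i,i))
Push ¬ through the quantifiers and connectives to reach negation normal form:
  (forall n. exists l. (~S(l,n) & G(n))) & (forall k. G(k)) | (forall i. S(i,i))
Finally move all quantifiers to the prefix:
  forall n. exists l. forall k. forall i. (~S(l,n) & G(n) & G(k) | S(i,i))
The quantifier forall i sits under an even number of negations (counting the antecedent side of each →), so it remains universal.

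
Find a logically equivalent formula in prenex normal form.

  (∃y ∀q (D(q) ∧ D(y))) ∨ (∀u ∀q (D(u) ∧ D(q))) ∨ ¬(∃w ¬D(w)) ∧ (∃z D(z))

∃y ∀q ∀u ∀a ∀w ∃z (D(q) ∧ D(y) ∨ D(u) ∧ D(a) ∨ D(w) ∧ D(z))

Drive negations inward (¬∀x A ≡ ∃x ¬A, ¬∃x A ≡ ∀x ¬A, De Morgan for ∧/∨):
  (∃y ∀q (D(q) ∧ D(y))) ∨ (∀u ∀q (D(u) ∧ D(q))) ∨ (∀w D(w)) ∧ (∃z D(z))
Standardize variables apart so no two quantifiers bind the same name: q↦a.
  (∃y ∀q (D(q) ∧ D(y))) ∨ (∀u ∀a (D(u) ∧ D(a))) ∨ (∀w D(w)) ∧ (∃z D(z))
Pull the quantifiers to the front (each side's bound variable is not free in the other side):
  ∃y ∀q ∀u ∀a ∀w ∃z (D(q) ∧ D(y) ∨ D(u) ∧ D(a) ∨ D(w) ∧ D(z))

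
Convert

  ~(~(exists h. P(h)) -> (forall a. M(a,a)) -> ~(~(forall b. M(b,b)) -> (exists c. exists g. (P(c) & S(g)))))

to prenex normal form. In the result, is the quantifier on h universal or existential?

Rewrite implications/biconditionals: A → B as ¬A ∨ B.
  ~(~~(exists h. P(h)) | ~(forall a. M(a,a)) | ~(~~(forall b. M(b,b)) | (exists c. exists g. (P(c) & S(g)))))
Push ¬ through the quantifiers and connectives to reach negation normal form:
  (forall h. ~P(h)) & (forall a. M(a,a)) & ((forall b. M(b,b)) | (exists c. exists g. (P(c) & S(g))))
All bound variables are already distinct, so no renaming is needed.
Extract every quantifier outward, since the variables are now distinct and don't occur free across branches:
  forall h. forall a. forall b. exists c. exists g. (~P(h) & M(a,a) & (M(b,b) | P(c) & S(g)))
The quantifier exists h sits under an odd number of negations (counting the antecedent side of each →), so it flips to forall h.

universal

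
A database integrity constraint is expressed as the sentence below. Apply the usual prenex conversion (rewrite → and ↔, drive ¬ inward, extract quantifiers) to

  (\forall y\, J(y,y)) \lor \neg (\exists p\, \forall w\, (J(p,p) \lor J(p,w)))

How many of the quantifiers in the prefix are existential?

1

Move each ¬ inward, flipping quantifiers it crosses:
  (\forall y\, J(y,y)) \lor (\forall p\, \exists w\, (\neg J(p,p) \land \neg J(p,w)))
Pull the quantifiers to the front (each side's bound variable is not free in the other side):
  \forall y\, \forall p\, \exists w\, (J(y,y) \lor \neg J(p,p) \land \neg J(p,w))
The prefix is \forall y \forall p \exists w: 2 universal, 1 existential.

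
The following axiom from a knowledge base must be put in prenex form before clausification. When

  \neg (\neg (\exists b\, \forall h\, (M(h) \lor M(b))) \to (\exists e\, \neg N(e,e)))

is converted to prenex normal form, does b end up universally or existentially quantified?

First replace A → B with ¬A ∨ B.
  \neg (\neg \neg (\exists b\, \forall h\, (M(h) \lor M(b))) \lor (\exists e\, \neg N(e,e)))
Drive negations inward (¬∀x A ≡ ∃x ¬A, ¬∃x A ≡ ∀x ¬A, De Morgan for ∧/∨):
  (\forall b\, \exists h\, (\neg M(h) \land \neg M(b))) \land (\forall e\, N(e,e))
All bound variables are already distinct, so no renaming is needed.
Finally move all quantifiers to the prefix:
  \forall b\, \exists h\, \forall e\, (\neg M(h) \land \neg M(b) \land N(e,e))
The quantifier \exists b sits under an odd number of negations (counting the antecedent side of each →), so it flips to \forall b.

universal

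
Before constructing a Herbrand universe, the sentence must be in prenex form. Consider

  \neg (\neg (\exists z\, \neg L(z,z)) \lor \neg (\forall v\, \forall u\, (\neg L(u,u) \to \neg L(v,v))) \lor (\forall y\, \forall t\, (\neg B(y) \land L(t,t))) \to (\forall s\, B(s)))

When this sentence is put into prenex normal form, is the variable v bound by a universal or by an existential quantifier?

existential

Eliminate → and ↔ using ¬ and ∨.
  \neg (\neg (\neg (\exists z\, \neg L(z,z)) \lor \neg (\forall v\, \forall u\, (\neg \neg L(u,u) \lor \neg L(v,v))) \lor (\forall y\, \forall t\, (\neg B(y) \land L(t,t)))) \lor (\forall s\, B(s)))
Push ¬ through the quantifiers and connectives to reach negation normal form:
  ((\forall z\, L(z,z)) \lor (\exists v\, \exists u\, (\neg L(u,u) \land L(v,v))) \lor (\forall y\, \forall t\, (\neg B(y) \land L(t,t)))) \land (\exists s\, \neg B(s))
All bound variables are already distinct, so no renaming is needed.
Finally move all quantifiers to the prefix:
  \forall z\, \exists v\, \exists u\, \forall y\, \forall t\, \exists s\, ((L(z,z) \lor \neg L(u,u) \land L(v,v) \lor \neg B(y) \land L(t,t)) \land \neg B(s))
The quantifier \forall v sits under an odd number of negations (counting the antecedent side of each →), so it flips to \exists v.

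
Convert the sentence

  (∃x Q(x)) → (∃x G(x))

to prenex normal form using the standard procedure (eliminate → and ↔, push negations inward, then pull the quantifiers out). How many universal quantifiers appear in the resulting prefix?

Eliminate → and ↔ using ¬ and ∨.
  ¬(∃x Q(x)) ∨ (∃x G(x))
Push ¬ through the quantifiers and connectives to reach negation normal form:
  (∀x ¬Q(x)) ∨ (∃x G(x))
Rename bound variables to avoid capture: x↦u1.
  (∀x ¬Q(x)) ∨ (∃u1 G(u1))
Pull the quantifiers to the front (each side's bound variable is not free in the other side):
  ∀x ∃u1 (¬Q(x) ∨ G(u1))
The prefix is ∀x ∃u1: 1 universal, 1 existential.

1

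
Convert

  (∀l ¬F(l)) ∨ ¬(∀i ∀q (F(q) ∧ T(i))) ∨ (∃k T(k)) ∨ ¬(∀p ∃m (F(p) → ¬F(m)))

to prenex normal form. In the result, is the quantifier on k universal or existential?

First replace A → B with ¬A ∨ B.
  (∀l ¬F(l)) ∨ ¬(∀i ∀q (F(q) ∧ T(i))) ∨ (∃k T(k)) ∨ ¬(∀p ∃m (¬F(p) ∨ ¬F(m)))
Drive negations inward (¬∀x A ≡ ∃x ¬A, ¬∃x A ≡ ∀x ¬A, De Morgan for ∧/∨):
  (∀l ¬F(l)) ∨ (∃i ∃q (¬F(q) ∨ ¬T(i))) ∨ (∃k T(k)) ∨ (∃p ∀m (F(p) ∧ F(m)))
Extract every quantifier outward, since the variables are now distinct and don't occur free across branches:
  ∀l ∃i ∃q ∃k ∃p ∀m (¬F(l) ∨ ¬F(q) ∨ ¬T(i) ∨ T(k) ∨ F(p) ∧ F(m))
The quantifier ∃k sits under an even number of negations (counting the antecedent side of each →), so it remains existential.

existential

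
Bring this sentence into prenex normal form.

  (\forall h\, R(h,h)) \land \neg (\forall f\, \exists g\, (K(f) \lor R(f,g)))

\forall h\, \exists f\, \forall g\, (R(h,h) \land \neg K(f) \land \neg R(f,g))

Drive negations inward (¬∀x A ≡ ∃x ¬A, ¬∃x A ≡ ∀x ¬A, De Morgan for ∧/∨):
  (\forall h\, R(h,h)) \land (\exists f\, \forall g\, (\neg K(f) \land \neg R(f,g)))
All bound variables are already distinct, so no renaming is needed.
Pull the quantifiers to the front (each side's bound variable is not free in the other side):
  \forall h\, \exists f\, \forall g\, (R(h,h) \land \neg K(f) \land \neg R(f,g))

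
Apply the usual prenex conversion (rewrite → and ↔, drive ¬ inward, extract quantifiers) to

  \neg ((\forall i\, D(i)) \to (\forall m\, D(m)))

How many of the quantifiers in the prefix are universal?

First replace A → B with ¬A ∨ B.
  \neg (\neg (\forall i\, D(i)) \lor (\forall m\, D(m)))
Push ¬ through the quantifiers and connectives to reach negation normal form:
  (\forall i\, D(i)) \land (\exists m\, \neg D(m))
All bound variables are already distinct, so no renaming is needed.
Finally move all quantifiers to the prefix:
  \forall i\, \exists m\, (D(i) \land \neg D(m))
The prefix is \forall i \exists m: 1 universal, 1 existential.

1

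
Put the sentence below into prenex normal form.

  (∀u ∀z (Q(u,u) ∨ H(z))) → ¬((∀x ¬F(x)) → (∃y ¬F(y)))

Eliminate → and ↔ using ¬ and ∨.
  ¬(∀u ∀z (Q(u,u) ∨ H(z))) ∨ ¬(¬(∀x ¬F(x)) ∨ (∃y ¬F(y)))
Drive negations inward (¬∀x A ≡ ∃x ¬A, ¬∃x A ≡ ∀x ¬A, De Morgan for ∧/∨):
  (∃u ∃z (¬Q(u,u) ∧ ¬H(z))) ∨ (∀x ¬F(x)) ∧ (∀y F(y))
All bound variables are already distinct, so no renaming is needed.
Extract every quantifier outward, since the variables are now distinct and don't occur free across branches:
  ∃u ∃z ∀x ∀y (¬Q(u,u) ∧ ¬H(z) ∨ ¬F(x) ∧ F(y))

∃u ∃z ∀x ∀y (¬Q(u,u) ∧ ¬H(z) ∨ ¬F(x) ∧ F(y))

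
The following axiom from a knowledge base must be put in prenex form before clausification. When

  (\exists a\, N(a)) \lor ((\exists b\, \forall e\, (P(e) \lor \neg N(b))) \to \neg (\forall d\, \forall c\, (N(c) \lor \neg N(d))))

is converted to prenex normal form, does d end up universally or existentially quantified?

First replace A → B with ¬A ∨ B.
  (\exists a\, N(a)) \lor \neg (\exists b\, \forall e\, (P(e) \lor \neg N(b))) \lor \neg (\forall d\, \forall c\, (N(c) \lor \neg N(d)))
Drive negations inward (¬∀x A ≡ ∃x ¬A, ¬∃x A ≡ ∀x ¬A, De Morgan for ∧/∨):
  (\exists a\, N(a)) \lor (\forall b\, \exists e\, (\neg P(e) \land N(b))) \lor (\exists d\, \exists c\, (\neg N(c) \land N(d)))
All bound variables are already distinct, so no renaming is needed.
Extract every quantifier outward, since the variables are now distinct and don't occur free across branches:
  \exists a\, \forall b\, \exists e\, \exists d\, \exists c\, (N(a) \lor \neg P(e) \land N(b) \lor \neg N(c) \land N(d))
The quantifier \forall d sits under an odd number of negations (counting the antecedent side of each →), so it flips to \exists d.

existential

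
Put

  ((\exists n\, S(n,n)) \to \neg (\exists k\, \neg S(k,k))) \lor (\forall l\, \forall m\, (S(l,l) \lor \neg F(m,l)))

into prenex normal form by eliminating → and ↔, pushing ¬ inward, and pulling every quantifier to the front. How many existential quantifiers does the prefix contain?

Rewrite implications/biconditionals: A → B as ¬A ∨ B.
  \neg (\exists n\, S(n,n)) \lor \neg (\exists k\, \neg S(k,k)) \lor (\forall l\, \forall m\, (S(l,l) \lor \neg F(m,l)))
Push ¬ through the quantifiers and connectives to reach negation normal form:
  (\forall n\, \neg S(n,n)) \lor (\forall k\, S(k,k)) \lor (\forall l\, \forall m\, (S(l,l) \lor \neg F(m,l)))
All bound variables are already distinct, so no renaming is needed.
Pull the quantifiers to the front (each side's bound variable is not free in the other side):
  \forall n\, \forall k\, \forall l\, \forall m\, (\neg S(n,n) \lor S(k,k) \lor S(l,l) \lor \neg F(m,l))
The prefix is \forall n \forall k \forall l \forall m: 4 universal, 0 existential.

0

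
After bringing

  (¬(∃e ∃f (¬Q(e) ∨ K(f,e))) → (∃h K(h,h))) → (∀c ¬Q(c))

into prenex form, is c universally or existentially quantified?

First replace A → B with ¬A ∨ B.
  ¬(¬¬(∃e ∃f (¬Q(e) ∨ K(f,e))) ∨ (∃h K(h,h))) ∨ (∀c ¬Q(c))
Move each ¬ inward, flipping quantifiers it crosses:
  (∀e ∀f (Q(e) ∧ ¬K(f,e))) ∧ (∀h ¬K(h,h)) ∨ (∀c ¬Q(c))
All bound variables are already distinct, so no renaming is needed.
Pull the quantifiers to the front (each side's bound variable is not free in the other side):
  ∀e ∀f ∀h ∀c (Q(e) ∧ ¬K(f,e) ∧ ¬K(h,h) ∨ ¬Q(c))
The quantifier ∀c sits under an even number of negations (counting the antecedent side of each →), so it remains universal.

universal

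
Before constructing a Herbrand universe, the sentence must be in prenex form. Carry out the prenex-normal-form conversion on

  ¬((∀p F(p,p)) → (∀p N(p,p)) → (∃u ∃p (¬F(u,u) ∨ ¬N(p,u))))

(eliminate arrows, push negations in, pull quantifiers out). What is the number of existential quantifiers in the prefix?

0

First replace A → B with ¬A ∨ B.
  ¬(¬(∀p F(p,p)) ∨ ¬(∀p N(p,p)) ∨ (∃u ∃p (¬F(u,u) ∨ ¬N(p,u))))
Drive negations inward (¬∀x A ≡ ∃x ¬A, ¬∃x A ≡ ∀x ¬A, De Morgan for ∧/∨):
  (∀p F(p,p)) ∧ (∀p N(p,p)) ∧ (∀u ∀p (F(u,u) ∧ N(p,u)))
Give each quantifier a distinct variable: p↦y, p↦t.
  (∀p F(p,p)) ∧ (∀y N(y,y)) ∧ (∀u ∀t (F(u,u) ∧ N(t,u)))
Pull the quantifiers to the front (each side's bound variable is not free in the other side):
  ∀p ∀y ∀u ∀t (F(p,p) ∧ N(y,y) ∧ F(u,u) ∧ N(t,u))
The prefix is ∀p ∀y ∀u ∀t: 4 universal, 0 existential.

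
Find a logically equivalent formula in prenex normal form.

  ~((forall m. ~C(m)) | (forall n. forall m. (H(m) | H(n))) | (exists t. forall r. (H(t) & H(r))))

exists m. exists n. exists w1. forall t. exists r. (C(m) & ~H(w1) & ~H(n) & (~H(t) | ~H(r)))

Push ¬ through the quantifiers and connectives to reach negation normal form:
  (exists m. C(m)) & (exists n. exists m. (~H(m) & ~H(n))) & (forall t. exists r. (~H(t) | ~H(r)))
Give each quantifier a distinct variable: m↦w1.
  (exists m. C(m)) & (exists n. exists w1. (~H(w1) & ~H(n))) & (forall t. exists r. (~H(t) | ~H(r)))
Extract every quantifier outward, since the variables are now distinct and don't occur free across branches:
  exists m. exists n. exists w1. forall t. exists r. (C(m) & ~H(w1) & ~H(n) & (~H(t) | ~H(r)))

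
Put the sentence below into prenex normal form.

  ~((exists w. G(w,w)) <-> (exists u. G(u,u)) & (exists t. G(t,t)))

exists w. forall u. forall t. exists a. exists x. forall v1. (G(w,w) & (~G(u,u) | ~G(t,t)) | G(a,a) & G(x,x) & ~G(v1,v1))

First replace A → B with ¬A ∨ B; A ↔ B as (¬A ∨ B) ∧ (¬B ∨ A).
  ~((~(exists w. G(w,w)) | (exists u. G(u,u)) & (exists t. G(t,t))) & (~((exists u. G(u,u)) & (exists t. G(t,t))) | (exists w. G(w,w))))
Move each ¬ inward, flipping quantifiers it crosses:
  (exists w. G(w,w)) & ((forall u. ~G(u,u)) | (forall t. ~G(t,t))) | (exists u. G(u,u)) & (exists t. G(t,t)) & (forall w. ~G(w,w))
Rename bound variables to avoid capture: u↦a, t↦x, w↦v1.
  (exists w. G(w,w)) & ((forall u. ~G(u,u)) | (forall t. ~G(t,t))) | (exists a. G(a,a)) & (exists x. G(x,x)) & (forall v1. ~G(v1,v1))
Extract every quantifier outward, since the variables are now distinct and don't occur free across branches:
  exists w. forall u. forall t. exists a. exists x. forall v1. (G(w,w) & (~G(u,u) | ~G(t,t)) | G(a,a) & G(x,x) & ~G(v1,v1))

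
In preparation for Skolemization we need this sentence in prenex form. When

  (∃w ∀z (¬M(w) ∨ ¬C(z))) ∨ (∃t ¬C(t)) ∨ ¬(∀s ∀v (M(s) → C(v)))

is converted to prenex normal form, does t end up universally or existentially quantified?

Eliminate → and ↔ using ¬ and ∨.
  (∃w ∀z (¬M(w) ∨ ¬C(z))) ∨ (∃t ¬C(t)) ∨ ¬(∀s ∀v (¬M(s) ∨ C(v)))
Push ¬ through the quantifiers and connectives to reach negation normal form:
  (∃w ∀z (¬M(w) ∨ ¬C(z))) ∨ (∃t ¬C(t)) ∨ (∃s ∃v (M(s) ∧ ¬C(v)))
All bound variables are already distinct, so no renaming is needed.
Finally move all quantifiers to the prefix:
  ∃w ∀z ∃t ∃s ∃v (¬M(w) ∨ ¬C(z) ∨ ¬C(t) ∨ M(s) ∧ ¬C(v))
The quantifier ∃t sits under an even number of negations (counting the antecedent side of each →), so it remains existential.

existential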